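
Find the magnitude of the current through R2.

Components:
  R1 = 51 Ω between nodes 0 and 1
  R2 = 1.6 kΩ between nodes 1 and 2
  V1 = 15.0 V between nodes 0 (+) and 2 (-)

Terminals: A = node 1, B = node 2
Nodal analysis, taking node 2 as the 0 V reference.
Source V1 fixes V_0 = 15 V.
KCL at each unknown node (sum of currents leaving = 0; resistances in Ω):
  Node 1: (V_1 - 15)/51 + (V_1 - 0)/1600 = 0
Collecting terms: 0.02023 × V_1 = 0.2941  =>  V_1 = 14.54 V
I_R2 = (V_1 - V_2)/R2 = (14.54 - 0)/1600 = 0.009085 A
|I_R2| = 0.009085 A

Final answer: |I_R2| = 0.009085 A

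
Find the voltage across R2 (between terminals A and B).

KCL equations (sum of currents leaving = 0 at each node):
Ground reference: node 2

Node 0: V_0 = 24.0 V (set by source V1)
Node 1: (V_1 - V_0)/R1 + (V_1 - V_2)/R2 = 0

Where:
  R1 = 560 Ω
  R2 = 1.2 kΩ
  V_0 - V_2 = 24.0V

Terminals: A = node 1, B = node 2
R1 and R2 are in series across V1 (node 0 → node 1 → node 2), and the output A–B is taken across R2, so this is a voltage divider.
Series current: I = V1/(R1 + R2) = 24/(560 + 1200) = 24/1760 = 0.01364 A
V_R2 = I × R2 = V1 × R2/(R1 + R2) = 24 × 1200/1760 = 16.36 V

Final answer: 16.36 V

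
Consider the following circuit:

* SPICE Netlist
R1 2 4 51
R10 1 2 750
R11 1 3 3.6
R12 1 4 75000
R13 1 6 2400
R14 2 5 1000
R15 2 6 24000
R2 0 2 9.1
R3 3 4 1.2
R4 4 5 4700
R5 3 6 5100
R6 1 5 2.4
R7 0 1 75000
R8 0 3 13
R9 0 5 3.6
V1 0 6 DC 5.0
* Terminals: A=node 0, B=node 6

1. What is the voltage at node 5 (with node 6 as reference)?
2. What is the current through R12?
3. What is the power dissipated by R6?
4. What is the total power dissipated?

Nodal analysis, taking node 6 as the 0 V reference.
Source V1 fixes V_0 = 5 V.
KCL at each unknown node (sum of currents leaving = 0; resistances in Ω):
  Node 1: (V_1 - V_5)/2.4 + (V_1 - 5)/75000 + (V_1 - V_2)/750 + (V_1 - V_3)/3.6 + (V_1 - V_4)/75000 + (V_1 - 0)/2400 = 0
  Node 2: (V_2 - V_4)/51 + (V_2 - 5)/9.1 + (V_2 - V_1)/750 + (V_2 - V_5)/1000 + (V_2 - 0)/24000 = 0
  Node 3: (V_3 - V_4)/1.2 + (V_3 - 0)/5100 + (V_3 - 5)/13 + (V_3 - V_1)/3.6 = 0
  Node 4: (V_4 - V_2)/51 + (V_4 - V_3)/1.2 + (V_4 - V_5)/4700 + (V_4 - V_1)/75000 = 0
  Node 5: (V_5 - V_4)/4700 + (V_5 - V_1)/2.4 + (V_5 - 5)/3.6 + (V_5 - V_2)/1000 = 0
Collecting terms (coefficients in siemens):
  0.6962·V_1 - 0.001333·V_2 - 0.2778·V_3 - 0.00001333·V_4 - 0.4167·V_5 = 0.00006667
  0.1319·V_2 - 0.001333·V_1 - 0.01961·V_4 - 0.001·V_5 = 0.5495
  1.188·V_3 - 0.2778·V_1 - 0.8333·V_4 = 0.3846
  0.8532·V_4 - 0.00001333·V_1 - 0.01961·V_2 - 0.8333·V_3 - 0.0002128·V_5 = 0
  0.6957·V_5 - 0.4167·V_1 - 0.001·V_2 - 0.0002128·V_4 = 1.389
Solving these 5 simultaneous equations (Gaussian elimination) gives:
  V_1 = 4.988 V, V_2 = 4.997 V, V_3 = 4.988 V, V_4 = 4.989 V
  V_5 = 4.993 V
Part 1:
  Read off the nodal solution: V_5 = 4.993 V
Part 2:
  I_R12 = (V_1 - V_4)/R12 = (4.988 - 4.989)/75000 = -0.000000006199 A
  Magnitude: I_R12 = 0.000000006199 A
Part 3:
  I_R6 = (V_1 - V_5)/R6 = (4.988 - 4.993)/2.4 = -0.00199 A
  P_R6 = I_R6² × R6 = (-0.00199)² × 2.4 = 0.000009508 W
Part 4:
  Power in each resistor, P = (ΔV)²/R:
    P_R1 = (4.997 - 4.989)²/51 = 0.000001257 W
    P_R2 = (5 - 4.997)²/9.1 = 0.000001315 W
    P_R3 = (4.988 - 4.989)²/1.2 = 0.00000002993 W
    P_R4 = (4.989 - 4.993)²/4700 = 0.000000003956 W
    P_R5 = (4.988 - 0)²/5100 = 0.004879 W
    P_R6 = (4.988 - 4.993)²/2.4 = 0.000009508 W
    P_R7 = (5 - 4.988)²/75000 = 0.000000001898 W
    P_R8 = (5 - 4.988)²/13 = 0.00001045 W
    P_R9 = (5 - 4.993)²/3.6 = 0.00001422 W
    P_R10 = (4.988 - 4.997)²/750 = 0.00000009571 W
    P_R11 = (4.988 - 4.988)²/3.6 = 0.00000002107 W
    P_R12 = (4.988 - 4.989)²/75000 = 0.000000000002882 W
    P_R13 = (4.988 - 0)²/2400 = 0.01037 W
    P_R14 = (4.997 - 4.993)²/1000 = 0.00000001366 W
    P_R15 = (4.997 - 0)²/24000 = 0.00104 W
  P_total = P_R1 + P_R2 + P_R3 + P_R4 + P_R5 + P_R6 + P_R7 + P_R8 + P_R9 + P_R10 + P_R11 + P_R12 + P_R13 + P_R14 + P_R15 = 0.01632 W

Final answers:
1. V_5 = 4.993 V
2. I_R12 = 6.199e-09 A
3. P_R6 = 9.508e-06 W
4. P_total = 0.01632 W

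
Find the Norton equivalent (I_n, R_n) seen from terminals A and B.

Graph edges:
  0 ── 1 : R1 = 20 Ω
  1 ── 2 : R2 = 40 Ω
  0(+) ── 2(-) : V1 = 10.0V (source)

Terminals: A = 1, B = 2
Find the Thévenin equivalent first; then I_n = V_th/R_th and R_n = R_th.
Step 1 — V_th is the open-circuit voltage V_A - V_B (nothing connected across the terminals).
Nodal analysis, taking node 2 as the 0 V reference.
Source V1 fixes V_0 = 10 V.
KCL at each unknown node (sum of currents leaving = 0; resistances in Ω):
  Node 1: (V_1 - 10)/20 + (V_1 - 0)/40 = 0
Collecting terms: 0.075 × V_1 = 0.5  =>  V_1 = 6.667 V
V_th = V_1 - V_2 = 6.667 - 0 = 6.667 V
Step 2 — R_th: zero the source — replace V1 by a short circuit (node 2 merges into node 0) — and find the resistance seen between A (node 1) and B (node 0).
Reduce the network between node 1 (A) and node 0 (B) by series/parallel combination:
  Rp1 = R1 ‖ R2 (parallel, both between nodes 0 and 1) = 1/(1/20 + 1/40) = 13.33 Ω
R_th = 13.33 Ω
I_n = V_th/R_th = 6.667/13.33 = 0.5 A, and R_n = R_th = 13.33 Ω

Final answer: I_n = 0.5 A, R_n = 13.33 Ω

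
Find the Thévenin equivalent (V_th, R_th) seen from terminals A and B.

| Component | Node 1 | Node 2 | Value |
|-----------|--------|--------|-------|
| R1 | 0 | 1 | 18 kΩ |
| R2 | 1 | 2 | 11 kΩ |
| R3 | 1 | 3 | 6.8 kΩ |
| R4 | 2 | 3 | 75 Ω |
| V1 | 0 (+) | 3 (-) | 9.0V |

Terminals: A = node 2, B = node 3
Step 1 — V_th is the open-circuit voltage V_A - V_B (nothing connected across the terminals).
Nodal analysis, taking node 3 as the 0 V reference.
Source V1 fixes V_0 = 9 V.
KCL at each unknown node (sum of currents leaving = 0; resistances in Ω):
  Node 1: (V_1 - 9)/18000 + (V_1 - V_2)/11000 + (V_1 - 0)/6800 = 0
  Node 2: (V_2 - V_1)/11000 + (V_2 - 0)/75 = 0
Collecting terms (coefficients in siemens):
  0.0002935·V_1 - 0.00009091·V_2 = 0.0005
  0.01342·V_2 - 0.00009091·V_1 = 0
Determinant D = (0.0002935)(0.01342) - (-0.00009091)(-0.00009091) = 0.000003932
V_1 = [(0.0005)(0.01342) - (-0.00009091)(0)]/D = 1.707 V
V_2 = [(0.0002935)(0) - (0.0005)(-0.00009091)]/D = 0.01156 V
V_th = V_2 - V_3 = 0.01156 - 0 = 0.01156 V
Step 2 — R_th: zero the source — replace V1 by a short circuit (node 3 merges into node 0) — and find the resistance seen between A (node 2) and B (node 0).
Reduce the network between node 2 (A) and node 0 (B) by series/parallel combination:
  Rp1 = R1 ‖ R3 (parallel, both between nodes 0 and 1) = 1/(1/18000 + 1/6800) = 4935 Ω
  Rs1 = R2 + Rp1 (series, joined only at node 1) = 11000 + 4935 = 15940 Ω
  Rp2 = R4 ‖ Rs1 (parallel, both between nodes 0 and 2) = 1/(1/75 + 1/15940) = 74.65 Ω
R_th = 74.65 Ω

Final answer: V_th = 0.01156 V, R_th = 74.65 Ω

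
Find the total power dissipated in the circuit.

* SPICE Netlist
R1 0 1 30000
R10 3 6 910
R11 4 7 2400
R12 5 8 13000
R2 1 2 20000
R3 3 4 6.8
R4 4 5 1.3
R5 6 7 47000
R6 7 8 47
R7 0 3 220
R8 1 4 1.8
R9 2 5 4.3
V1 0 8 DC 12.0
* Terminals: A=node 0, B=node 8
Nodal analysis, taking node 8 as the 0 V reference.
Source V1 fixes V_0 = 12 V.
KCL at each unknown node (sum of currents leaving = 0; resistances in Ω):
  Node 1: (V_1 - 12)/30000 + (V_1 - V_2)/20000 + (V_1 - V_4)/1.8 = 0
  Node 2: (V_2 - V_1)/20000 + (V_2 - V_5)/4.3 = 0
  Node 3: (V_3 - V_4)/6.8 + (V_3 - 12)/220 + (V_3 - V_6)/910 = 0
  Node 4: (V_4 - V_3)/6.8 + (V_4 - V_5)/1.3 + (V_4 - V_1)/1.8 + (V_4 - V_7)/2400 = 0
  Node 5: (V_5 - V_4)/1.3 + (V_5 - V_2)/4.3 + (V_5 - 0)/13000 = 0
  Node 6: (V_6 - V_7)/47000 + (V_6 - V_3)/910 = 0
  Node 7: (V_7 - V_6)/47000 + (V_7 - 0)/47 + (V_7 - V_4)/2400 = 0
Collecting terms (coefficients in siemens):
  0.5556·V_1 - 0.00005·V_2 - 0.5556·V_4 = 0.0004
  0.2326·V_2 - 0.00005·V_1 - 0.2326·V_5 = 0
  0.1527·V_3 - 0.1471·V_4 - 0.001099·V_6 = 0.05455
  1.472·V_4 - 0.5556·V_1 - 0.1471·V_3 - 0.7692·V_5 - 0.0004167·V_7 = 0
  1.002·V_5 - 0.2326·V_2 - 0.7692·V_4 = 0
  0.00112·V_6 - 0.001099·V_3 - 0.00002128·V_7 = 0
  0.02171·V_7 - 0.0004167·V_4 - 0.00002128·V_6 = 0
Solving these 7 simultaneous equations (Gaussian elimination) gives:
  V_1 = 10.78 V, V_2 = 10.77 V, V_3 = 10.81 V, V_4 = 10.77 V
  V_5 = 10.77 V, V_6 = 10.61 V, V_7 = 0.2171 V
Power in each resistor, P = (ΔV)²/R:
  P_R1 = (12 - 10.78)²/30000 = 0.00005002 W
  P_R2 = (10.78 - 10.77)²/20000 = 0.00000000006618 W
  P_R3 = (10.81 - 10.77)²/6.8 = 0.000183 W
  P_R4 = (10.77 - 10.77)²/1.3 = 0.0000008928 W
  P_R5 = (10.61 - 0.2171)²/47000 = 0.002298 W
  P_R6 = (0.2171 - 0)²/47 = 0.001003 W
  P_R7 = (12 - 10.81)²/220 = 0.006434 W
  P_R8 = (10.78 - 10.77)²/1.8 = 0.000000002993 W
  P_R9 = (10.77 - 10.77)²/4.3 = 0.00000000000001423 W
  P_R10 = (10.81 - 10.61)²/910 = 0.00004449 W
  P_R11 = (10.77 - 0.2171)²/2400 = 0.04644 W
  P_R12 = (10.77 - 0)²/13000 = 0.008929 W
P_total = P_R1 + P_R2 + P_R3 + P_R4 + P_R5 + P_R6 + P_R7 + P_R8 + P_R9 + P_R10 + P_R11 + P_R12 = 0.06539 W

Final answer: 0.06539 W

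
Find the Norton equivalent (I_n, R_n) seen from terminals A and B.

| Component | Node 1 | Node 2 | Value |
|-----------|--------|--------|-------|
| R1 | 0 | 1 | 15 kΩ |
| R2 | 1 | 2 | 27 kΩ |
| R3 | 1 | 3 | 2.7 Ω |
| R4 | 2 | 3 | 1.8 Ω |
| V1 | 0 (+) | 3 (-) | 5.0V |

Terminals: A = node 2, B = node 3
Find the Thévenin equivalent first; then I_n = V_th/R_th and R_n = R_th.
Step 1 — V_th is the open-circuit voltage V_A - V_B (nothing connected across the terminals).
Nodal analysis, taking node 3 as the 0 V reference.
Source V1 fixes V_0 = 5 V.
KCL at each unknown node (sum of currents leaving = 0; resistances in Ω):
  Node 1: (V_1 - 5)/15000 + (V_1 - V_2)/27000 + (V_1 - 0)/2.7 = 0
  Node 2: (V_2 - V_1)/27000 + (V_2 - 0)/1.8 = 0
Collecting terms (coefficients in siemens):
  0.3705·V_1 - 0.00003704·V_2 = 0.0003333
  0.5556·V_2 - 0.00003704·V_1 = 0
Determinant D = (0.3705)(0.5556) - (-0.00003704)(-0.00003704) = 0.2058
V_1 = [(0.0003333)(0.5556) - (-0.00003704)(0)]/D = 0.0008997 V
V_2 = [(0.3705)(0) - (0.0003333)(-0.00003704)]/D = 0.00000005998 V
V_th = V_2 - V_3 = 0.00000005998 - 0 = 0.00000005998 V
Step 2 — R_th: zero the source — replace V1 by a short circuit (node 3 merges into node 0) — and find the resistance seen between A (node 2) and B (node 0).
Reduce the network between node 2 (A) and node 0 (B) by series/parallel combination:
  Rp1 = R1 ‖ R3 (parallel, both between nodes 0 and 1) = 1/(1/15000 + 1/2.7) = 2.7 Ω
  Rs1 = R2 + Rp1 (series, joined only at node 1) = 27000 + 2.7 = 27000 Ω
  Rp2 = R4 ‖ Rs1 (parallel, both between nodes 0 and 2) = 1/(1/1.8 + 1/27000) = 1.8 Ω
R_th = 1.8 Ω
I_n = V_th/R_th = 0.00000005998/1.8 = 0.00000003332 A, and R_n = R_th = 1.8 Ω

Final answer: I_n = 3.332e-08 A, R_n = 1.8 Ω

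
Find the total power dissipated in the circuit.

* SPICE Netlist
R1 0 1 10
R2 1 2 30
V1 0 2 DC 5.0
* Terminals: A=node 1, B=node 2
Nodal analysis, taking node 2 as the 0 V reference.
Source V1 fixes V_0 = 5 V.
KCL at each unknown node (sum of currents leaving = 0; resistances in Ω):
  Node 1: (V_1 - 5)/10 + (V_1 - 0)/30 = 0
Collecting terms: 0.1333 × V_1 = 0.5  =>  V_1 = 3.75 V
Power in each resistor, P = (ΔV)²/R:
  P_R1 = (5 - 3.75)²/10 = 0.1562 W
  P_R2 = (3.75 - 0)²/30 = 0.4688 W
P_total = P_R1 + P_R2 = 0.625 W

Final answer: 0.625 W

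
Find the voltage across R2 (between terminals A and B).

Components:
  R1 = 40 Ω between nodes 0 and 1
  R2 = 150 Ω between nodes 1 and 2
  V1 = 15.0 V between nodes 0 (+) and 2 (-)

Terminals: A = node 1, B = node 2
R1 and R2 are in series across V1 (node 0 → node 1 → node 2), and the output A–B is taken across R2, so this is a voltage divider.
Series current: I = V1/(R1 + R2) = 15/(40 + 150) = 15/190 = 0.07895 A
V_R2 = I × R2 = V1 × R2/(R1 + R2) = 15 × 150/190 = 11.84 V

Final answer: 11.84 V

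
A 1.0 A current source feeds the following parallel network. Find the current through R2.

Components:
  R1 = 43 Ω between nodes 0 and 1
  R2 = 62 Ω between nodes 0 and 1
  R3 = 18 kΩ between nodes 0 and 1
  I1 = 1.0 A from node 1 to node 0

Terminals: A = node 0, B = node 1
All resistors sit directly between nodes 0 and 1, so they are in parallel and share one voltage V; the full source current 1 A splits among them.
1/R_par = 1/43 + 1/62 + 1/18000 = 0.03944 S  =>  R_par = 25.35 Ω
V = I × R_par = 1 × 25.35 = 25.35 V
I_R2 = V/R2 = 25.35/62 = 0.4089 A

Final answer: 0.4089 A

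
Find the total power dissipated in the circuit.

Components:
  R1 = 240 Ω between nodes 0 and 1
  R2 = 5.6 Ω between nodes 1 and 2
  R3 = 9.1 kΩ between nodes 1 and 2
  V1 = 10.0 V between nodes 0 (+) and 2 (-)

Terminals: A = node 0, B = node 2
Nodal analysis, taking node 2 as the 0 V reference.
Source V1 fixes V_0 = 10 V.
KCL at each unknown node (sum of currents leaving = 0; resistances in Ω):
  Node 1: (V_1 - 10)/240 + (V_1 - 0)/5.6 + (V_1 - 0)/9100 = 0
Collecting terms: 0.1828 × V_1 = 0.04167  =>  V_1 = 0.2279 V
Power in each resistor, P = (ΔV)²/R:
  P_R1 = (10 - 0.2279)²/240 = 0.3979 W
  P_R2 = (0.2279 - 0)²/5.6 = 0.009273 W
  P_R3 = (0.2279 - 0)²/9100 = 0.000005706 W
P_total = P_R1 + P_R2 + P_R3 = 0.4072 W

Final answer: 0.4072 W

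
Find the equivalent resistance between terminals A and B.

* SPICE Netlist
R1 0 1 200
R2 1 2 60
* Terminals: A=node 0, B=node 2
Reduce the network between node 0 (A) and node 2 (B) by series/parallel combination:
  Rs1 = R1 + R2 (series, joined only at node 1) = 200 + 60 = 260 Ω
R_eq = 260 Ω

Final answer: 260 Ω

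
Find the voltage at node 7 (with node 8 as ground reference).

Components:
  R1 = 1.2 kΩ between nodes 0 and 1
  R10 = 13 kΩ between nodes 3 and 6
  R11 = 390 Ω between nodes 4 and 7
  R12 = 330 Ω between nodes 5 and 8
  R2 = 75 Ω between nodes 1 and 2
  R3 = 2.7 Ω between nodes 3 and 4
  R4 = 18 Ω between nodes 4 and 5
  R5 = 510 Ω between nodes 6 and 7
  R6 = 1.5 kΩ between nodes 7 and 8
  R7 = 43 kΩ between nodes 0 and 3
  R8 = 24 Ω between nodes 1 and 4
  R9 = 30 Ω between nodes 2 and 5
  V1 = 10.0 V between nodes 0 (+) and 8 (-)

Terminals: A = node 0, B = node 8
Nodal analysis, taking node 8 as the 0 V reference.
Source V1 fixes V_0 = 10 V.
KCL at each unknown node (sum of currents leaving = 0; resistances in Ω):
  Node 1: (V_1 - 10)/1200 + (V_1 - V_2)/75 + (V_1 - V_4)/24 = 0
  Node 2: (V_2 - V_1)/75 + (V_2 - V_5)/30 = 0
  Node 3: (V_3 - V_4)/2.7 + (V_3 - 10)/43000 + (V_3 - V_6)/13000 = 0
  Node 4: (V_4 - V_3)/2.7 + (V_4 - V_5)/18 + (V_4 - V_1)/24 + (V_4 - V_7)/390 = 0
  Node 5: (V_5 - V_4)/18 + (V_5 - V_2)/30 + (V_5 - 0)/330 = 0
  Node 6: (V_6 - V_7)/510 + (V_6 - V_3)/13000 = 0
  Node 7: (V_7 - V_6)/510 + (V_7 - 0)/1500 + (V_7 - V_4)/390 = 0
Collecting terms (coefficients in siemens):
  0.05583·V_1 - 0.01333·V_2 - 0.04167·V_4 = 0.008333
  0.04667·V_2 - 0.01333·V_1 - 0.03333·V_5 = 0
  0.3705·V_3 - 0.3704·V_4 - 0.00007692·V_6 = 0.0002326
  0.4702·V_4 - 0.04167·V_1 - 0.3704·V_3 - 0.05556·V_5 - 0.002564·V_7 = 0
  0.09192·V_5 - 0.03333·V_2 - 0.05556·V_4 = 0
  0.002038·V_6 - 0.00007692·V_3 - 0.001961·V_7 = 0
  0.005192·V_7 - 0.002564·V_4 - 0.001961·V_6 = 0
Solving these 7 simultaneous equations (Gaussian elimination) gives:
  V_1 = 2.081 V, V_2 = 1.948 V, V_3 = 1.966 V, V_4 = 1.965 V
  V_5 = 1.894 V, V_6 = 1.584 V, V_7 = 1.569 V
The requested potential is V_7 = 1.569 V.

Final answer: V_7 = 1.569 V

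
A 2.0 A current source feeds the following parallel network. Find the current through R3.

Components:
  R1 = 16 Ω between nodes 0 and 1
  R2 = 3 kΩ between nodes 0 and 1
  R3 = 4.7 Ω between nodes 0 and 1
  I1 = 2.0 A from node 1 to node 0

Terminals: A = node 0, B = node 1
All resistors sit directly between nodes 0 and 1, so they are in parallel and share one voltage V; the full source current 2 A splits among them.
1/R_par = 1/16 + 1/3000 + 1/4.7 = 0.2756 S  =>  R_par = 3.628 Ω
V = I × R_par = 2 × 3.628 = 7.257 V
I_R3 = V/R3 = 7.257/4.7 = 1.544 A

Final answer: 1.544 A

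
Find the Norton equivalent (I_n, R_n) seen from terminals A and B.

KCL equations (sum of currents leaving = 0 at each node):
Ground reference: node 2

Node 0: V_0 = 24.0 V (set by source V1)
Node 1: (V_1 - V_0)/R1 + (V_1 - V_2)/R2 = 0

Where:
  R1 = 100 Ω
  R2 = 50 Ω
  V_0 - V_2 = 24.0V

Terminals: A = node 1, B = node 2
Find the Thévenin equivalent first; then I_n = V_th/R_th and R_n = R_th.
Step 1 — V_th is the open-circuit voltage V_A - V_B (nothing connected across the terminals).
Nodal analysis, taking node 2 as the 0 V reference.
Source V1 fixes V_0 = 24 V.
KCL at each unknown node (sum of currents leaving = 0; resistances in Ω):
  Node 1: (V_1 - 24)/100 + (V_1 - 0)/50 = 0
Collecting terms: 0.03 × V_1 = 0.24  =>  V_1 = 8 V
V_th = V_1 - V_2 = 8 - 0 = 8 V
Step 2 — R_th: zero the source — replace V1 by a short circuit (node 2 merges into node 0) — and find the resistance seen between A (node 1) and B (node 0).
Reduce the network between node 1 (A) and node 0 (B) by series/parallel combination:
  Rp1 = R1 ‖ R2 (parallel, both between nodes 0 and 1) = 1/(1/100 + 1/50) = 33.33 Ω
R_th = 33.33 Ω
I_n = V_th/R_th = 8/33.33 = 0.24 A, and R_n = R_th = 33.33 Ω

Final answer: I_n = 0.24 A, R_n = 33.33 Ω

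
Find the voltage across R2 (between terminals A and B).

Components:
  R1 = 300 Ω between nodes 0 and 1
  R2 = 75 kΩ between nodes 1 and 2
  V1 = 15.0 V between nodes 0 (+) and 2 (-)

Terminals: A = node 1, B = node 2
R1 and R2 are in series across V1 (node 0 → node 1 → node 2), and the output A–B is taken across R2, so this is a voltage divider.
Series current: I = V1/(R1 + R2) = 15/(300 + 75000) = 15/75300 = 0.0001992 A
V_R2 = I × R2 = V1 × R2/(R1 + R2) = 15 × 75000/75300 = 14.94 V

Final answer: 14.94 V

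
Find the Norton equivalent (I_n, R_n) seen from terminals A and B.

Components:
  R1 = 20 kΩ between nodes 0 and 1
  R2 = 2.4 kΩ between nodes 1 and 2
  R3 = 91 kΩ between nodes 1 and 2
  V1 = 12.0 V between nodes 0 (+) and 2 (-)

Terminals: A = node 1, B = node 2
Find the Thévenin equivalent first; then I_n = V_th/R_th and R_n = R_th.
Step 1 — V_th is the open-circuit voltage V_A - V_B (nothing connected across the terminals).
Nodal analysis, taking node 2 as the 0 V reference.
Source V1 fixes V_0 = 12 V.
KCL at each unknown node (sum of currents leaving = 0; resistances in Ω):
  Node 1: (V_1 - 12)/20000 + (V_1 - 0)/2400 + (V_1 - 0)/91000 = 0
Collecting terms: 0.0004777 × V_1 = 0.0006  =>  V_1 = 1.256 V
V_th = V_1 - V_2 = 1.256 - 0 = 1.256 V
Step 2 — R_th: zero the source — replace V1 by a short circuit (node 2 merges into node 0) — and find the resistance seen between A (node 1) and B (node 0).
Reduce the network between node 1 (A) and node 0 (B) by series/parallel combination:
  Rp1 = R1 ‖ R2 ‖ R3 (parallel, all between nodes 0 and 1) = 1/(1/20000 + 1/2400 + 1/91000) = 2094 Ω
R_th = 2.094 kΩ
I_n = V_th/R_th = 1.256/2094 = 0.0006 A, and R_n = R_th = 2.094 kΩ

Final answer: I_n = 0.0006 A, R_n = 2.094 kΩ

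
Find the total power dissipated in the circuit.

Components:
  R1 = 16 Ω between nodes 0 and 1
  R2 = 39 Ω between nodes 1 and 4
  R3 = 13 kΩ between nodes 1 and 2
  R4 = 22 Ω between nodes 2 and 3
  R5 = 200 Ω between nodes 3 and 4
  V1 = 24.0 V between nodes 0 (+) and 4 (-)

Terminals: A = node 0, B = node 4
Nodal analysis, taking node 4 as the 0 V reference.
Source V1 fixes V_0 = 24 V.
KCL at each unknown node (sum of currents leaving = 0; resistances in Ω):
  Node 1: (V_1 - 24)/16 + (V_1 - 0)/39 + (V_1 - V_2)/13000 = 0
  Node 2: (V_2 - V_1)/13000 + (V_2 - V_3)/22 = 0
  Node 3: (V_3 - V_2)/22 + (V_3 - 0)/200 = 0
Collecting terms (coefficients in siemens):
  0.08822·V_1 - 0.00007692·V_2 = 1.5
  0.04553·V_2 - 0.00007692·V_1 - 0.04545·V_3 = 0
  0.05045·V_3 - 0.04545·V_2 = 0
Solving these 3 simultaneous equations (Gaussian elimination) gives:
  V_1 = 17 V, V_2 = 0.2855 V, V_3 = 0.2572 V
Power in each resistor, P = (ΔV)²/R:
  P_R1 = (24 - 17)²/16 = 3.059 W
  P_R2 = (17 - 0)²/39 = 7.413 W
  P_R3 = (17 - 0.2855)²/13000 = 0.0215 W
  P_R4 = (0.2855 - 0.2572)²/22 = 0.00003638 W
  P_R5 = (0.2572 - 0)²/200 = 0.0003308 W
P_total = P_R1 + P_R2 + P_R3 + P_R4 + P_R5 = 10.49 W

Final answer: 10.49 W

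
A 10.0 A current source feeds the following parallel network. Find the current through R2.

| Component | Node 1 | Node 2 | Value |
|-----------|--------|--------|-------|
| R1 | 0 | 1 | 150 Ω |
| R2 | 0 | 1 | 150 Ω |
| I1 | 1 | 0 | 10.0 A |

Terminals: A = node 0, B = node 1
All resistors sit directly between nodes 0 and 1, so they are in parallel and share one voltage V; the full source current 10 A splits among them.
1/R_par = 1/150 + 1/150 = 0.01333 S  =>  R_par = 75 Ω
V = I × R_par = 10 × 75 = 750 V
I_R2 = V/R2 = 750/150 = 5 A

Final answer: 5 A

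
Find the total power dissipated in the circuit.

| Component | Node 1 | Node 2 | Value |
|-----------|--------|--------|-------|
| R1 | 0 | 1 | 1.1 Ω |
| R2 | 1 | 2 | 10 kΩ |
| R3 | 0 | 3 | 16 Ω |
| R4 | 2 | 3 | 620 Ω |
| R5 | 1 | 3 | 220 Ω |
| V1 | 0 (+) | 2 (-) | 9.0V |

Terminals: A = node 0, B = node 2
Nodal analysis, taking node 2 as the 0 V reference.
Source V1 fixes V_0 = 9 V.
KCL at each unknown node (sum of currents leaving = 0; resistances in Ω):
  Node 1: (V_1 - 9)/1.1 + (V_1 - 0)/10000 + (V_1 - V_3)/220 = 0
  Node 3: (V_3 - 9)/16 + (V_3 - 0)/620 + (V_3 - V_1)/220 = 0
Collecting terms (coefficients in siemens):
  0.9137·V_1 - 0.004545·V_3 = 8.182
  0.06866·V_3 - 0.004545·V_1 = 0.5625
Determinant D = (0.9137)(0.06866) - (-0.004545)(-0.004545) = 0.06271
V_1 = [(8.182)(0.06866) - (-0.004545)(0.5625)]/D = 8.998 V
V_3 = [(0.9137)(0.5625) - (8.182)(-0.004545)]/D = 8.788 V
Power in each resistor, P = (ΔV)²/R:
  P_R1 = (9 - 8.998)²/1.1 = 0.000003774 W
  P_R2 = (8.998 - 0)²/10000 = 0.008096 W
  P_R3 = (9 - 8.788)²/16 = 0.002797 W
  P_R4 = (0 - 8.788)²/620 = 0.1246 W
  P_R5 = (8.998 - 8.788)²/220 = 0.0001995 W
P_total = P_R1 + P_R2 + P_R3 + P_R4 + P_R5 = 0.1357 W

Final answer: 0.1357 W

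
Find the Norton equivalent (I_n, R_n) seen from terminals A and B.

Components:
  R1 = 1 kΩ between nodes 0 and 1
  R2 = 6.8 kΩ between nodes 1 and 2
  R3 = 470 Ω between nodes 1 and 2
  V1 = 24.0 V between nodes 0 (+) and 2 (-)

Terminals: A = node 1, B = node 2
Find the Thévenin equivalent first; then I_n = V_th/R_th and R_n = R_th.
Step 1 — V_th is the open-circuit voltage V_A - V_B (nothing connected across the terminals).
Nodal analysis, taking node 2 as the 0 V reference.
Source V1 fixes V_0 = 24 V.
KCL at each unknown node (sum of currents leaving = 0; resistances in Ω):
  Node 1: (V_1 - 24)/1000 + (V_1 - 0)/6800 + (V_1 - 0)/470 = 0
Collecting terms: 0.003275 × V_1 = 0.024  =>  V_1 = 7.329 V
V_th = V_1 - V_2 = 7.329 - 0 = 7.329 V
Step 2 — R_th: zero the source — replace V1 by a short circuit (node 2 merges into node 0) — and find the resistance seen between A (node 1) and B (node 0).
Reduce the network between node 1 (A) and node 0 (B) by series/parallel combination:
  Rp1 = R1 ‖ R2 ‖ R3 (parallel, all between nodes 0 and 1) = 1/(1/1000 + 1/6800 + 1/470) = 305.4 Ω
R_th = 305.4 Ω
I_n = V_th/R_th = 7.329/305.4 = 0.024 A, and R_n = R_th = 305.4 Ω

Final answer: I_n = 0.024 A, R_n = 305.4 Ω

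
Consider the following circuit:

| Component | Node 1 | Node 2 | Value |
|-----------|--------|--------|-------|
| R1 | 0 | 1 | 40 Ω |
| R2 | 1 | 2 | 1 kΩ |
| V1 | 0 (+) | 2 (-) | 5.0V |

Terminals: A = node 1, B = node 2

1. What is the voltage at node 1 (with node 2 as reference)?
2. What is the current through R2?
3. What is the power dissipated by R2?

Nodal analysis, taking node 2 as the 0 V reference.
Source V1 fixes V_0 = 5 V.
KCL at each unknown node (sum of currents leaving = 0; resistances in Ω):
  Node 1: (V_1 - 5)/40 + (V_1 - 0)/1000 = 0
Collecting terms: 0.026 × V_1 = 0.125  =>  V_1 = 4.808 V
Part 1:
  Read off the nodal solution: V_1 = 4.808 V
Part 2:
  I_R2 = (V_1 - V_2)/R2 = (4.808 - 0)/1000 = 0.004808 A
  Magnitude: I_R2 = 0.004808 A
Part 3:
  I_R2 = (V_1 - V_2)/R2 = (4.808 - 0)/1000 = 0.004808 A
  P_R2 = I_R2² × R2 = (0.004808)² × 1000 = 0.02311 W

Final answers:
1. V_1 = 4.808 V
2. I_R2 = 0.004808 A
3. P_R2 = 0.02311 W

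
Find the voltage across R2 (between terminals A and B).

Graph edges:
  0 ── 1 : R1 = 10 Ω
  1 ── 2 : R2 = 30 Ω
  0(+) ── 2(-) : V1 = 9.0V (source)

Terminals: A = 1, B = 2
R1 and R2 are in series across V1 (node 0 → node 1 → node 2), and the output A–B is taken across R2, so this is a voltage divider.
Series current: I = V1/(R1 + R2) = 9/(10 + 30) = 9/40 = 0.225 A
V_R2 = I × R2 = V1 × R2/(R1 + R2) = 9 × 30/40 = 6.75 V

Final answer: 6.75 V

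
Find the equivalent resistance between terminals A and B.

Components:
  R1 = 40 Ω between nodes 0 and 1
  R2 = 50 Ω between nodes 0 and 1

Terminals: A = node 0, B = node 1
Reduce the network between node 0 (A) and node 1 (B) by series/parallel combination:
  Rp1 = R1 ‖ R2 (parallel, both between nodes 0 and 1) = 1/(1/40 + 1/50) = 22.22 Ω
R_eq = 22.22 Ω

Final answer: 22.22 Ω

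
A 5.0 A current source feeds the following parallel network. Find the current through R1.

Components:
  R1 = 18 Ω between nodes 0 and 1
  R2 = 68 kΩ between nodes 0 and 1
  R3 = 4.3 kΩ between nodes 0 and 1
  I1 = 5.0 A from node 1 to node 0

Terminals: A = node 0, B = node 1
All resistors sit directly between nodes 0 and 1, so they are in parallel and share one voltage V; the full source current 5 A splits among them.
1/R_par = 1/18 + 1/68000 + 1/4300 = 0.0558 S  =>  R_par = 17.92 Ω
V = I × R_par = 5 × 17.92 = 89.6 V
I_R1 = V/R1 = 89.6/18 = 4.978 A

Final answer: 4.978 A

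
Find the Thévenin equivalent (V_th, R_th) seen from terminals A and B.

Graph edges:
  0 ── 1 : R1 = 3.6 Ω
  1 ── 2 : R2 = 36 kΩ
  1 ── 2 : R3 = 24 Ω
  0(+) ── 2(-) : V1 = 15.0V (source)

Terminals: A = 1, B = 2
Step 1 — V_th is the open-circuit voltage V_A - V_B (nothing connected across the terminals).
Nodal analysis, taking node 2 as the 0 V reference.
Source V1 fixes V_0 = 15 V.
KCL at each unknown node (sum of currents leaving = 0; resistances in Ω):
  Node 1: (V_1 - 15)/3.6 + (V_1 - 0)/36000 + (V_1 - 0)/24 = 0
Collecting terms: 0.3195 × V_1 = 4.167  =>  V_1 = 13.04 V
V_th = V_1 - V_2 = 13.04 - 0 = 13.04 V
Step 2 — R_th: zero the source — replace V1 by a short circuit (node 2 merges into node 0) — and find the resistance seen between A (node 1) and B (node 0).
Reduce the network between node 1 (A) and node 0 (B) by series/parallel combination:
  Rp1 = R1 ‖ R2 ‖ R3 (parallel, all between nodes 0 and 1) = 1/(1/3.6 + 1/36000 + 1/24) = 3.13 Ω
R_th = 3.13 Ω

Final answer: V_th = 13.04 V, R_th = 3.13 Ω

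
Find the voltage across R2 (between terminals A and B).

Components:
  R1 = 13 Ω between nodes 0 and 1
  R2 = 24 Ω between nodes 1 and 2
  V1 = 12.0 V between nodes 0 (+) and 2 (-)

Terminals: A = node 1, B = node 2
R1 and R2 are in series across V1 (node 0 → node 1 → node 2), and the output A–B is taken across R2, so this is a voltage divider.
Series current: I = V1/(R1 + R2) = 12/(13 + 24) = 12/37 = 0.3243 A
V_R2 = I × R2 = V1 × R2/(R1 + R2) = 12 × 24/37 = 7.784 V

Final answer: 7.784 V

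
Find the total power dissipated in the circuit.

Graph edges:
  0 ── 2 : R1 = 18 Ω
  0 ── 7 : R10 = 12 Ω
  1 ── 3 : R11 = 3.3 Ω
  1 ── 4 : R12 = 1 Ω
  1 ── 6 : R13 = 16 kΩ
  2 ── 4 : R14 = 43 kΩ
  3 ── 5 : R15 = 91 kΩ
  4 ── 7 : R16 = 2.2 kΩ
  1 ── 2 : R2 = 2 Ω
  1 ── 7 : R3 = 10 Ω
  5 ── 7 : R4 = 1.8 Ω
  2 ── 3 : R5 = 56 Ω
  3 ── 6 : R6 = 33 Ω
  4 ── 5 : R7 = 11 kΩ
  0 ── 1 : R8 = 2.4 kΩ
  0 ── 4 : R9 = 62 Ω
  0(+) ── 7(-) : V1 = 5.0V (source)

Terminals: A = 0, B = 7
Nodal analysis, taking node 7 as the 0 V reference.
Source V1 fixes V_0 = 5 V.
KCL at each unknown node (sum of currents leaving = 0; resistances in Ω):
  Node 1: (V_1 - V_2)/2 + (V_1 - 0)/10 + (V_1 - 5)/2400 + (V_1 - V_3)/3.3 + (V_1 - V_4)/1 + (V_1 - V_6)/16000 = 0
  Node 2: (V_2 - 5)/18 + (V_2 - V_1)/2 + (V_2 - V_3)/56 + (V_2 - V_4)/43000 = 0
  Node 3: (V_3 - V_2)/56 + (V_3 - V_6)/33 + (V_3 - V_1)/3.3 + (V_3 - V_5)/91000 = 0
  Node 4: (V_4 - V_5)/11000 + (V_4 - 5)/62 + (V_4 - V_1)/1 + (V_4 - V_2)/43000 + (V_4 - 0)/2200 = 0
  Node 5: (V_5 - 0)/1.8 + (V_5 - V_4)/11000 + (V_5 - V_3)/91000 = 0
  Node 6: (V_6 - V_3)/33 + (V_6 - V_1)/16000 = 0
Collecting terms (coefficients in siemens):
  1.904·V_1 - 0.5·V_2 - 0.303·V_3 - 1·V_4 - 0.0000625·V_6 = 0.002083
  0.5734·V_2 - 0.5·V_1 - 0.01786·V_3 - 0.00002326·V_4 = 0.2778
  0.3512·V_3 - 0.303·V_1 - 0.01786·V_2 - 0.00001099·V_5 - 0.0303·V_6 = 0
  1.017·V_4 - 1·V_1 - 0.00002326·V_2 - 0.00009091·V_5 = 0.08065
  0.5557·V_5 - 0.00001099·V_3 - 0.00009091·V_4 = 0
  0.03037·V_6 - 0.0000625·V_1 - 0.0303·V_3 = 0
Solving these 6 simultaneous equations (Gaussian elimination) gives:
  V_1 = 1.989 V, V_2 = 2.282 V, V_3 = 2.006 V, V_4 = 2.036 V
  V_5 = 0.0003728 V, V_6 = 2.006 V
Power in each resistor, P = (ΔV)²/R:
  P_R1 = (5 - 2.282)²/18 = 0.4105 W
  P_R2 = (1.989 - 2.282)²/2 = 0.04268 W
  P_R3 = (1.989 - 0)²/10 = 0.3958 W
  P_R4 = (0.0003728 - 0)²/1.8 = 0.00000007721 W
  P_R5 = (2.282 - 2.006)²/56 = 0.00136 W
  P_R6 = (2.006 - 2.006)²/33 = 0.00000000003364 W
  P_R7 = (2.036 - 0.0003728)²/11000 = 0.0003768 W
  P_R8 = (5 - 1.989)²/2400 = 0.003776 W
  P_R9 = (5 - 2.036)²/62 = 0.1417 W
  P_R10 = (5 - 0)²/12 = 2.083 W
  P_R11 = (1.989 - 2.006)²/3.3 = 0.0000794 W
  P_R12 = (1.989 - 2.036)²/1 = 0.002181 W
  P_R13 = (1.989 - 2.006)²/16000 = 0.00000001631 W
  P_R14 = (2.282 - 2.036)²/43000 = 0.000001401 W
  P_R15 = (2.006 - 0.0003728)²/91000 = 0.00004419 W
  P_R16 = (2.036 - 0)²/2200 = 0.001885 W
P_total = P_R1 + P_R2 + P_R3 + P_R4 + P_R5 + P_R6 + P_R7 + P_R8 + P_R9 + P_R10 + P_R11 + P_R12 + P_R13 + P_R14 + P_R15 + P_R16 = 3.084 W

Final answer: 3.084 W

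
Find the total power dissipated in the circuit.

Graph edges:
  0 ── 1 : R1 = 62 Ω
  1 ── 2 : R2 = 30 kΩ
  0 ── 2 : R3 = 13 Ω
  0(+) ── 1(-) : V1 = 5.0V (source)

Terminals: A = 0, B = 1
Nodal analysis, taking node 1 as the 0 V reference.
Source V1 fixes V_0 = 5 V.
KCL at each unknown node (sum of currents leaving = 0; resistances in Ω):
  Node 2: (V_2 - 0)/30000 + (V_2 - 5)/13 = 0
Collecting terms: 0.07696 × V_2 = 0.3846  =>  V_2 = 4.998 V
Power in each resistor, P = (ΔV)²/R:
  P_R1 = (5 - 0)²/62 = 0.4032 W
  P_R2 = (0 - 4.998)²/30000 = 0.0008326 W
  P_R3 = (5 - 4.998)²/13 = 0.0000003608 W
P_total = P_R1 + P_R2 + P_R3 = 0.4041 W

Final answer: 0.4041 W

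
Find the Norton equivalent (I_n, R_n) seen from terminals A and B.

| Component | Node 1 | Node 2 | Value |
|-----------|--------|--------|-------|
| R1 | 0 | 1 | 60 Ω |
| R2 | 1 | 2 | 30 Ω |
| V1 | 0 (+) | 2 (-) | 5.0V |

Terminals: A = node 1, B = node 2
Find the Thévenin equivalent first; then I_n = V_th/R_th and R_n = R_th.
Step 1 — V_th is the open-circuit voltage V_A - V_B (nothing connected across the terminals).
Nodal analysis, taking node 2 as the 0 V reference.
Source V1 fixes V_0 = 5 V.
KCL at each unknown node (sum of currents leaving = 0; resistances in Ω):
  Node 1: (V_1 - 5)/60 + (V_1 - 0)/30 = 0
Collecting terms: 0.05 × V_1 = 0.08333  =>  V_1 = 1.667 V
V_th = V_1 - V_2 = 1.667 - 0 = 1.667 V
Step 2 — R_th: zero the source — replace V1 by a short circuit (node 2 merges into node 0) — and find the resistance seen between A (node 1) and B (node 0).
Reduce the network between node 1 (A) and node 0 (B) by series/parallel combination:
  Rp1 = R1 ‖ R2 (parallel, both between nodes 0 and 1) = 1/(1/60 + 1/30) = 20 Ω
R_th = 20 Ω
I_n = V_th/R_th = 1.667/20 = 0.08333 A, and R_n = R_th = 20 Ω

Final answer: I_n = 0.08333 A, R_n = 20 Ω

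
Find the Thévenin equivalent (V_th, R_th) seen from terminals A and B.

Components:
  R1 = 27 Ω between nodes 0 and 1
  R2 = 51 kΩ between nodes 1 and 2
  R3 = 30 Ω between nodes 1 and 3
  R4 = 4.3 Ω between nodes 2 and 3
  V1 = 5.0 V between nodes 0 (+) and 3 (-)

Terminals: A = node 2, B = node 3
Step 1 — V_th is the open-circuit voltage V_A - V_B (nothing connected across the terminals).
Nodal analysis, taking node 3 as the 0 V reference.
Source V1 fixes V_0 = 5 V.
KCL at each unknown node (sum of currents leaving = 0; resistances in Ω):
  Node 1: (V_1 - 5)/27 + (V_1 - V_2)/51000 + (V_1 - 0)/30 = 0
  Node 2: (V_2 - V_1)/51000 + (V_2 - 0)/4.3 = 0
Collecting terms (coefficients in siemens):
  0.07039·V_1 - 0.00001961·V_2 = 0.1852
  0.2326·V_2 - 0.00001961·V_1 = 0
Determinant D = (0.07039)(0.2326) - (-0.00001961)(-0.00001961) = 0.01637
V_1 = [(0.1852)(0.2326) - (-0.00001961)(0)]/D = 2.631 V
V_2 = [(0.07039)(0) - (0.1852)(-0.00001961)]/D = 0.0002218 V
V_th = V_2 - V_3 = 0.0002218 - 0 = 0.0002218 V
Step 2 — R_th: zero the source — replace V1 by a short circuit (node 3 merges into node 0) — and find the resistance seen between A (node 2) and B (node 0).
Reduce the network between node 2 (A) and node 0 (B) by series/parallel combination:
  Rp1 = R1 ‖ R3 (parallel, both between nodes 0 and 1) = 1/(1/27 + 1/30) = 14.21 Ω
  Rs1 = R2 + Rp1 (series, joined only at node 1) = 51000 + 14.21 = 51010 Ω
  Rp2 = R4 ‖ Rs1 (parallel, both between nodes 0 and 2) = 1/(1/4.3 + 1/51010) = 4.3 Ω
R_th = 4.3 Ω

Final answer: V_th = 0.0002218 V, R_th = 4.3 Ω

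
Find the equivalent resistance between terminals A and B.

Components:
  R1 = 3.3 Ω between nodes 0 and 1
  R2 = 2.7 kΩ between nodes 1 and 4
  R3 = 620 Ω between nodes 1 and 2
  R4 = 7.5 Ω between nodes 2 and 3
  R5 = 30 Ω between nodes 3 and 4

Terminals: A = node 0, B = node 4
Reduce the network between node 0 (A) and node 4 (B) by series/parallel combination:
  Rs1 = R3 + R4 (series, joined only at node 2) = 620 + 7.5 = 627.5 Ω
  Rs2 = R5 + Rs1 (series, joined only at node 3) = 30 + 627.5 = 657.5 Ω
  Rp1 = R2 ‖ Rs2 (parallel, both between nodes 1 and 4) = 1/(1/2700 + 1/657.5) = 528.7 Ω
  Rs3 = R1 + Rp1 (series, joined only at node 1) = 3.3 + 528.7 = 532 Ω
R_eq = 532 Ω

Final answer: 532 Ω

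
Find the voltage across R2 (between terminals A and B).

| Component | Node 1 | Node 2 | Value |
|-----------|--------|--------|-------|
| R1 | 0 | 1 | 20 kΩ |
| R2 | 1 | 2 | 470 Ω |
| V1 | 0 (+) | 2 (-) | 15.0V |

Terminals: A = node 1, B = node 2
R1 and R2 are in series across V1 (node 0 → node 1 → node 2), and the output A–B is taken across R2, so this is a voltage divider.
Series current: I = V1/(R1 + R2) = 15/(20000 + 470) = 15/20470 = 0.0007328 A
V_R2 = I × R2 = V1 × R2/(R1 + R2) = 15 × 470/20470 = 0.3444 V

Final answer: 0.3444 V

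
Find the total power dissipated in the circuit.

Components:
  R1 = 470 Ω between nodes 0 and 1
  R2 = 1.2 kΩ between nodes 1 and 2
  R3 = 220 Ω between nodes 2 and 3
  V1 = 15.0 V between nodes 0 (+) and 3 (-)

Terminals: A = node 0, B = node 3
Nodal analysis, taking node 3 as the 0 V reference.
Source V1 fixes V_0 = 15 V.
KCL at each unknown node (sum of currents leaving = 0; resistances in Ω):
  Node 1: (V_1 - 15)/470 + (V_1 - V_2)/1200 = 0
  Node 2: (V_2 - V_1)/1200 + (V_2 - 0)/220 = 0
Collecting terms (coefficients in siemens):
  0.002961·V_1 - 0.0008333·V_2 = 0.03191
  0.005379·V_2 - 0.0008333·V_1 = 0
Determinant D = (0.002961)(0.005379) - (-0.0008333)(-0.0008333) = 0.00001523
V_1 = [(0.03191)(0.005379) - (-0.0008333)(0)]/D = 11.27 V
V_2 = [(0.002961)(0) - (0.03191)(-0.0008333)]/D = 1.746 V
Power in each resistor, P = (ΔV)²/R:
  P_R1 = (15 - 11.27)²/470 = 0.0296 W
  P_R2 = (11.27 - 1.746)²/1200 = 0.07559 W
  P_R3 = (1.746 - 0)²/220 = 0.01386 W
P_total = P_R1 + P_R2 + P_R3 = 0.119 W

Final answer: 0.119 W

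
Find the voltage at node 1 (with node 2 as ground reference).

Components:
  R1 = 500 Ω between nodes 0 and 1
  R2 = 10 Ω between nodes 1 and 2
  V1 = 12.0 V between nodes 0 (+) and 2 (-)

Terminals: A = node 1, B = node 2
Nodal analysis, taking node 2 as the 0 V reference.
Source V1 fixes V_0 = 12 V.
KCL at each unknown node (sum of currents leaving = 0; resistances in Ω):
  Node 1: (V_1 - 12)/500 + (V_1 - 0)/10 = 0
Collecting terms: 0.102 × V_1 = 0.024  =>  V_1 = 0.2353 V
The requested potential is V_1 = 0.2353 V.

Final answer: V_1 = 0.2353 V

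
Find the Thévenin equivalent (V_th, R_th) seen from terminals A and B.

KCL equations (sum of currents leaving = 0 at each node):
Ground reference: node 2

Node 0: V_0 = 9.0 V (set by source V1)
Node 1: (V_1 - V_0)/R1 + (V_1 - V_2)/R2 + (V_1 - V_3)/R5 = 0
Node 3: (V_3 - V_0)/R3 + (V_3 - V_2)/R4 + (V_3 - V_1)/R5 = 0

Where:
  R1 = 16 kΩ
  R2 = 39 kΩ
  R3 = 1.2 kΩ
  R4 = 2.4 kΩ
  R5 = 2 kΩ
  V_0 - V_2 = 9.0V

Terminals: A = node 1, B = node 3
Step 1 — V_th is the open-circuit voltage V_A - V_B (nothing connected across the terminals).
Nodal analysis, taking node 2 as the 0 V reference.
Source V1 fixes V_0 = 9 V.
KCL at each unknown node (sum of currents leaving = 0; resistances in Ω):
  Node 1: (V_1 - 9)/16000 + (V_1 - 0)/39000 + (V_1 - V_3)/2000 = 0
  Node 3: (V_3 - 9)/1200 + (V_3 - 0)/2400 + (V_3 - V_1)/2000 = 0
Collecting terms (coefficients in siemens):
  0.0005881·V_1 - 0.0005·V_3 = 0.0005625
  0.00175·V_3 - 0.0005·V_1 = 0.0075
Determinant D = (0.0005881)(0.00175) - (-0.0005)(-0.0005) = 0.0000007792
V_1 = [(0.0005625)(0.00175) - (-0.0005)(0.0075)]/D = 6.076 V
V_3 = [(0.0005881)(0.0075) - (0.0005625)(-0.0005)]/D = 6.022 V
V_th = V_1 - V_3 = 6.076 - 6.022 = 0.05398 V
Step 2 — R_th: zero the source — replace V1 by a short circuit (node 2 merges into node 0) — and find the resistance seen between A (node 1) and B (node 3).
Reduce the network between node 1 (A) and node 3 (B) by series/parallel combination:
  Rp1 = R1 ‖ R2 (parallel, both between nodes 0 and 1) = 1/(1/16000 + 1/39000) = 11350 Ω
  Rp2 = R3 ‖ R4 (parallel, both between nodes 0 and 3) = 1/(1/1200 + 1/2400) = 800 Ω
  Rs1 = Rp1 + Rp2 (series, joined only at node 0) = 11350 + 800 = 12150 Ω
  Rp3 = R5 ‖ Rs1 (parallel, both between nodes 1 and 3) = 1/(1/2000 + 1/12150) = 1717 Ω
R_th = 1.717 kΩ

Final answer: V_th = 0.05398 V, R_th = 1.717 kΩ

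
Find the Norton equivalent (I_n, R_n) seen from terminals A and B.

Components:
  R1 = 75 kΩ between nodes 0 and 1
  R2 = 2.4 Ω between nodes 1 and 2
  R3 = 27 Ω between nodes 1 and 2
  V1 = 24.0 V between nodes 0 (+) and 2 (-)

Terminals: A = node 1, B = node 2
Find the Thévenin equivalent first; then I_n = V_th/R_th and R_n = R_th.
Step 1 — V_th is the open-circuit voltage V_A - V_B (nothing connected across the terminals).
Nodal analysis, taking node 2 as the 0 V reference.
Source V1 fixes V_0 = 24 V.
KCL at each unknown node (sum of currents leaving = 0; resistances in Ω):
  Node 1: (V_1 - 24)/75000 + (V_1 - 0)/2.4 + (V_1 - 0)/27 = 0
Collecting terms: 0.4537 × V_1 = 0.00032  =>  V_1 = 0.0007053 V
V_th = V_1 - V_2 = 0.0007053 - 0 = 0.0007053 V
Step 2 — R_th: zero the source — replace V1 by a short circuit (node 2 merges into node 0) — and find the resistance seen between A (node 1) and B (node 0).
Reduce the network between node 1 (A) and node 0 (B) by series/parallel combination:
  Rp1 = R1 ‖ R2 ‖ R3 (parallel, all between nodes 0 and 1) = 1/(1/75000 + 1/2.4 + 1/27) = 2.204 Ω
R_th = 2.204 Ω
I_n = V_th/R_th = 0.0007053/2.204 = 0.00032 A, and R_n = R_th = 2.204 Ω

Final answer: I_n = 0.00032 A, R_n = 2.204 Ω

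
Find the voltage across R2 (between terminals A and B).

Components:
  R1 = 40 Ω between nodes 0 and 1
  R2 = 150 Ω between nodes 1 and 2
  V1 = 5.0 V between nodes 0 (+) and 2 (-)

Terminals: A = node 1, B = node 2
R1 and R2 are in series across V1 (node 0 → node 1 → node 2), and the output A–B is taken across R2, so this is a voltage divider.
Series current: I = V1/(R1 + R2) = 5/(40 + 150) = 5/190 = 0.02632 A
V_R2 = I × R2 = V1 × R2/(R1 + R2) = 5 × 150/190 = 3.947 V

Final answer: 3.947 V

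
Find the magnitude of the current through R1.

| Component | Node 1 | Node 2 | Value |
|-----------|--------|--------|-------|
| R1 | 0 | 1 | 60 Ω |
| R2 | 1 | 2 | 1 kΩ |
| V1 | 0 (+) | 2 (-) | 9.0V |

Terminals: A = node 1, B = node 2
Nodal analysis, taking node 2 as the 0 V reference.
Source V1 fixes V_0 = 9 V.
KCL at each unknown node (sum of currents leaving = 0; resistances in Ω):
  Node 1: (V_1 - 9)/60 + (V_1 - 0)/1000 = 0
Collecting terms: 0.01767 × V_1 = 0.15  =>  V_1 = 8.491 V
I_R1 = (V_0 - V_1)/R1 = (9 - 8.491)/60 = 0.008491 A
|I_R1| = 0.008491 A

Final answer: |I_R1| = 0.008491 A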